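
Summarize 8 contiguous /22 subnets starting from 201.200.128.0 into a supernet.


Original prefix: /22
Number of subnets: 8 = 2^3
New prefix = 22 - 3 = 19
Supernet: 201.200.128.0/19


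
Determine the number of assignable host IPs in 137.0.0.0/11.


Host bits = 32 - 11 = 21
Total addresses = 2^21 = 2097152
Usable = total - 2 (network and broadcast)
Usable hosts: 2097150


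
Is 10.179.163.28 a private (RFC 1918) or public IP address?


RFC 1918 private ranges:
  10.0.0.0/8 (10.0.0.0 - 10.255.255.255)
  172.16.0.0/12 (172.16.0.0 - 172.31.255.255)
  192.168.0.0/16 (192.168.0.0 - 192.168.255.255)
Private (in 10.0.0.0/8)


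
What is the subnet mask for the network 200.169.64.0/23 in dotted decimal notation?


/23 means 23 network bits, 9 host bits
Binary: 11111111111111111111111000000000
Mask: 255.255.254.0


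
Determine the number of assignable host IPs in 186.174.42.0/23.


Host bits = 32 - 23 = 9
Total addresses = 2^9 = 512
Usable = total - 2 (network and broadcast)
Usable hosts: 510


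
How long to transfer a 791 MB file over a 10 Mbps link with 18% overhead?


Effective throughput = 10 * (1 - 18/100) = 8.2 Mbps
File size in Mb = 791 * 8 = 6328 Mb
Time = 6328 / 8.2
Time = 771.7073 seconds


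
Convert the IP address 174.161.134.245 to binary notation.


174 = 10101110
161 = 10100001
134 = 10000110
245 = 11110101
Binary: 10101110.10100001.10000110.11110101


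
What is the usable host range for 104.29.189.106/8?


Network: 104.0.0.0
Broadcast: 104.255.255.255
First usable = network + 1
Last usable = broadcast - 1
Range: 104.0.0.1 to 104.255.255.254


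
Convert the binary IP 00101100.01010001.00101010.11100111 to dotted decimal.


00101100 = 44
01010001 = 81
00101010 = 42
11100111 = 231
IP: 44.81.42.231


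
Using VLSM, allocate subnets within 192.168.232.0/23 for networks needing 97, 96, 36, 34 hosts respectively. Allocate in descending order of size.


97 hosts -> /25 (126 usable): 192.168.232.0/25
96 hosts -> /25 (126 usable): 192.168.232.128/25
36 hosts -> /26 (62 usable): 192.168.233.0/26
34 hosts -> /26 (62 usable): 192.168.233.64/26
Allocation: 192.168.232.0/25 (97 hosts, 126 usable); 192.168.232.128/25 (96 hosts, 126 usable); 192.168.233.0/26 (36 hosts, 62 usable); 192.168.233.64/26 (34 hosts, 62 usable)


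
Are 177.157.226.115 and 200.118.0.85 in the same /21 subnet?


Mask: 255.255.248.0
177.157.226.115 AND mask = 177.157.224.0
200.118.0.85 AND mask = 200.118.0.0
No, different subnets (177.157.224.0 vs 200.118.0.0)


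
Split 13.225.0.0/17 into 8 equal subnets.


New prefix = 17 + 3 = 20
Each subnet has 4096 addresses
  13.225.0.0/20
  13.225.16.0/20
  13.225.32.0/20
  13.225.48.0/20
  13.225.64.0/20
  13.225.80.0/20
  13.225.96.0/20
  13.225.112.0/20
Subnets: 13.225.0.0/20, 13.225.16.0/20, 13.225.32.0/20, 13.225.48.0/20, 13.225.64.0/20, 13.225.80.0/20, 13.225.96.0/20, 13.225.112.0/20


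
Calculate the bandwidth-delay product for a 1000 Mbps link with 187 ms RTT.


BDP = bandwidth * RTT
= 1000 Mbps * 187 ms
= 1000 * 1e6 * 187 / 1000 bits
= 187000000 bits
= 23375000 bytes
= 22827.1484 KB
BDP = 187000000 bits (23375000 bytes)


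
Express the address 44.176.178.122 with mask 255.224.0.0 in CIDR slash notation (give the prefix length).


Binary: 11111111.11100000.00000000.00000000
Count leading 1s
Prefix: /11


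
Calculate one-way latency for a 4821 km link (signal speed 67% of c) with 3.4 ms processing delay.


Speed = 0.67 * 3e5 km/s = 201000 km/s
Propagation delay = 4821 / 201000 = 0.024 s = 23.9851 ms
Processing delay = 3.4 ms
Total one-way latency = 27.3851 ms


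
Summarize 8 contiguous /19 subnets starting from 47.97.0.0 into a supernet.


Original prefix: /19
Number of subnets: 8 = 2^3
New prefix = 19 - 3 = 16
Supernet: 47.97.0.0/16


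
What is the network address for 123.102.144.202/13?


IP:   01111011.01100110.10010000.11001010
Mask: 11111111.11111000.00000000.00000000
AND operation:
Net:  01111011.01100000.00000000.00000000
Network: 123.96.0.0/13


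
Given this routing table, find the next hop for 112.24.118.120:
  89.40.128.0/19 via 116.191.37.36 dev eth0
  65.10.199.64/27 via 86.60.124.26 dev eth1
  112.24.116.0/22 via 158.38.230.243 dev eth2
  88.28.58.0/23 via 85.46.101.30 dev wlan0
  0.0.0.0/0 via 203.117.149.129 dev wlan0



Longest prefix match for 112.24.118.120:
  /19 89.40.128.0: no
  /27 65.10.199.64: no
  /22 112.24.116.0: MATCH
  /23 88.28.58.0: no
  /0 0.0.0.0: MATCH
Selected: next-hop 158.38.230.243 via eth2 (matched /22)


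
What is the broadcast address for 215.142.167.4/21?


Network: 215.142.160.0/21
Host bits = 11
Set all host bits to 1:
Broadcast: 215.142.167.255


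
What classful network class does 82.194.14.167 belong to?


First octet: 82
Binary: 01010010
0xxxxxxx -> Class A (1-126)
Class A, default mask 255.0.0.0 (/8)


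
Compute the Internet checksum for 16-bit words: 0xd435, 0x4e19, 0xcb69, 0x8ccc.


Sum all words (with carry folding):
+ 0xd435 = 0xd435
+ 0x4e19 = 0x224f
+ 0xcb69 = 0xedb8
+ 0x8ccc = 0x7a85
One's complement: ~0x7a85
Checksum = 0x857a


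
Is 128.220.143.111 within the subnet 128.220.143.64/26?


Subnet network: 128.220.143.64
Test IP AND mask: 128.220.143.64
Yes, 128.220.143.111 is in 128.220.143.64/26


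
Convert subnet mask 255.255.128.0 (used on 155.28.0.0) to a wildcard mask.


Subnet mask: 255.255.128.0
Wildcard = 255.255.255.255 - subnet mask
255 - 255 = 0
255 - 255 = 0
255 - 128 = 127
255 - 0 = 255
Wildcard: 0.0.127.255


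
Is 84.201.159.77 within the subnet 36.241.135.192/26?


Subnet network: 36.241.135.192
Test IP AND mask: 84.201.159.64
No, 84.201.159.77 is not in 36.241.135.192/26


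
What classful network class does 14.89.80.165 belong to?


First octet: 14
Binary: 00001110
0xxxxxxx -> Class A (1-126)
Class A, default mask 255.0.0.0 (/8)


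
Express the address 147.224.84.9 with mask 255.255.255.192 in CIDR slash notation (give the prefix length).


Binary: 11111111.11111111.11111111.11000000
Count leading 1s
Prefix: /26


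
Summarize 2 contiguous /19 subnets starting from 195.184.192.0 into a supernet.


Original prefix: /19
Number of subnets: 2 = 2^1
New prefix = 19 - 1 = 18
Supernet: 195.184.192.0/18


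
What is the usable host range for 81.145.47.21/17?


Network: 81.145.0.0
Broadcast: 81.145.127.255
First usable = network + 1
Last usable = broadcast - 1
Range: 81.145.0.1 to 81.145.127.254


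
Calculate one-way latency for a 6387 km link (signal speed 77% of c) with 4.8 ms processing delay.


Speed = 0.77 * 3e5 km/s = 231000 km/s
Propagation delay = 6387 / 231000 = 0.0276 s = 27.6494 ms
Processing delay = 4.8 ms
Total one-way latency = 32.4494 ms


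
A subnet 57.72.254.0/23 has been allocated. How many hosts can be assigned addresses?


Host bits = 32 - 23 = 9
Total addresses = 2^9 = 512
Usable = total - 2 (network and broadcast)
Usable hosts: 510


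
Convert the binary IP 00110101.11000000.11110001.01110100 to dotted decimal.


00110101 = 53
11000000 = 192
11110001 = 241
01110100 = 116
IP: 53.192.241.116


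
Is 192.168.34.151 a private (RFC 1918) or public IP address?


RFC 1918 private ranges:
  10.0.0.0/8 (10.0.0.0 - 10.255.255.255)
  172.16.0.0/12 (172.16.0.0 - 172.31.255.255)
  192.168.0.0/16 (192.168.0.0 - 192.168.255.255)
Private (in 192.168.0.0/16)


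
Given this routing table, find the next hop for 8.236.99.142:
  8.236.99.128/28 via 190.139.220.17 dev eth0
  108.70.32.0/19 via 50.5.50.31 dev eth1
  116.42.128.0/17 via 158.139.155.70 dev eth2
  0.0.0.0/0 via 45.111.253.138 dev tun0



Longest prefix match for 8.236.99.142:
  /28 8.236.99.128: MATCH
  /19 108.70.32.0: no
  /17 116.42.128.0: no
  /0 0.0.0.0: MATCH
Selected: next-hop 190.139.220.17 via eth0 (matched /28)


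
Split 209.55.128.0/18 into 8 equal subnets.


New prefix = 18 + 3 = 21
Each subnet has 2048 addresses
  209.55.128.0/21
  209.55.136.0/21
  209.55.144.0/21
  209.55.152.0/21
  209.55.160.0/21
  209.55.168.0/21
  209.55.176.0/21
  209.55.184.0/21
Subnets: 209.55.128.0/21, 209.55.136.0/21, 209.55.144.0/21, 209.55.152.0/21, 209.55.160.0/21, 209.55.168.0/21, 209.55.176.0/21, 209.55.184.0/21


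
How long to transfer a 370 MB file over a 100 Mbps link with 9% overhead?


Effective throughput = 100 * (1 - 9/100) = 91 Mbps
File size in Mb = 370 * 8 = 2960 Mb
Time = 2960 / 91
Time = 32.5275 seconds


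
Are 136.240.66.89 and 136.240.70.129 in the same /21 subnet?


Mask: 255.255.248.0
136.240.66.89 AND mask = 136.240.64.0
136.240.70.129 AND mask = 136.240.64.0
Yes, same subnet (136.240.64.0)


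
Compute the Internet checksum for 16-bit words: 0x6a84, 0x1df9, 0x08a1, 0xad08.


Sum all words (with carry folding):
+ 0x6a84 = 0x6a84
+ 0x1df9 = 0x887d
+ 0x08a1 = 0x911e
+ 0xad08 = 0x3e27
One's complement: ~0x3e27
Checksum = 0xc1d8


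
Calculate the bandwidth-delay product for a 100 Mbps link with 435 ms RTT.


BDP = bandwidth * RTT
= 100 Mbps * 435 ms
= 100 * 1e6 * 435 / 1000 bits
= 43500000 bits
= 5437500 bytes
= 5310.0586 KB
BDP = 43500000 bits (5437500 bytes)


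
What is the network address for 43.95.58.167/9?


IP:   00101011.01011111.00111010.10100111
Mask: 11111111.10000000.00000000.00000000
AND operation:
Net:  00101011.00000000.00000000.00000000
Network: 43.0.0.0/9


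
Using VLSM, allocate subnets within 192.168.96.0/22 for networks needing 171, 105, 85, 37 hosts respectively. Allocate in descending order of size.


171 hosts -> /24 (254 usable): 192.168.96.0/24
105 hosts -> /25 (126 usable): 192.168.97.0/25
85 hosts -> /25 (126 usable): 192.168.97.128/25
37 hosts -> /26 (62 usable): 192.168.98.0/26
Allocation: 192.168.96.0/24 (171 hosts, 254 usable); 192.168.97.0/25 (105 hosts, 126 usable); 192.168.97.128/25 (85 hosts, 126 usable); 192.168.98.0/26 (37 hosts, 62 usable)


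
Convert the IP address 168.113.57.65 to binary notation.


168 = 10101000
113 = 01110001
57 = 00111001
65 = 01000001
Binary: 10101000.01110001.00111001.01000001


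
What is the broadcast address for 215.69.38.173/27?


Network: 215.69.38.160/27
Host bits = 5
Set all host bits to 1:
Broadcast: 215.69.38.191


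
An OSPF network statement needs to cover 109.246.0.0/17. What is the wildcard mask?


Subnet mask: 255.255.128.0
Wildcard = 255.255.255.255 - subnet mask
255 - 255 = 0
255 - 255 = 0
255 - 128 = 127
255 - 0 = 255
Wildcard: 0.0.127.255


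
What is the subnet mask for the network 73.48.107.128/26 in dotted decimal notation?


/26 means 26 network bits, 6 host bits
Binary: 11111111111111111111111111000000
Mask: 255.255.255.192


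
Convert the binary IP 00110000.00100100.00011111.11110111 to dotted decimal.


00110000 = 48
00100100 = 36
00011111 = 31
11110111 = 247
IP: 48.36.31.247


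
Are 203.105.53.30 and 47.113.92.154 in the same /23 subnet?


Mask: 255.255.254.0
203.105.53.30 AND mask = 203.105.52.0
47.113.92.154 AND mask = 47.113.92.0
No, different subnets (203.105.52.0 vs 47.113.92.0)


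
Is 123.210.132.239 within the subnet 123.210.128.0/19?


Subnet network: 123.210.128.0
Test IP AND mask: 123.210.128.0
Yes, 123.210.132.239 is in 123.210.128.0/19


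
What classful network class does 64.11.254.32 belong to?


First octet: 64
Binary: 01000000
0xxxxxxx -> Class A (1-126)
Class A, default mask 255.0.0.0 (/8)


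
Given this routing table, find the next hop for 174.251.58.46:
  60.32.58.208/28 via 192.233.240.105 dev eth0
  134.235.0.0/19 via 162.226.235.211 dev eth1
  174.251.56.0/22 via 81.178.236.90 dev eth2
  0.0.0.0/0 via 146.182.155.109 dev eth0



Longest prefix match for 174.251.58.46:
  /28 60.32.58.208: no
  /19 134.235.0.0: no
  /22 174.251.56.0: MATCH
  /0 0.0.0.0: MATCH
Selected: next-hop 81.178.236.90 via eth2 (matched /22)


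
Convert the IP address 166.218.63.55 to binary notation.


166 = 10100110
218 = 11011010
63 = 00111111
55 = 00110111
Binary: 10100110.11011010.00111111.00110111


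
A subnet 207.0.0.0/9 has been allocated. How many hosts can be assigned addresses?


Host bits = 32 - 9 = 23
Total addresses = 2^23 = 8388608
Usable = total - 2 (network and broadcast)
Usable hosts: 8388606


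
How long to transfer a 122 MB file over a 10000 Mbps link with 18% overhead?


Effective throughput = 10000 * (1 - 18/100) = 8200 Mbps
File size in Mb = 122 * 8 = 976 Mb
Time = 976 / 8200
Time = 0.119 seconds


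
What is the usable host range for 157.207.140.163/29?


Network: 157.207.140.160
Broadcast: 157.207.140.167
First usable = network + 1
Last usable = broadcast - 1
Range: 157.207.140.161 to 157.207.140.166


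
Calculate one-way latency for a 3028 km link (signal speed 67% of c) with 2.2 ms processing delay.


Speed = 0.67 * 3e5 km/s = 201000 km/s
Propagation delay = 3028 / 201000 = 0.0151 s = 15.0647 ms
Processing delay = 2.2 ms
Total one-way latency = 17.2647 ms


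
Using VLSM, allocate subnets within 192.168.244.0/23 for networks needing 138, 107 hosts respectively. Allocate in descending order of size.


138 hosts -> /24 (254 usable): 192.168.244.0/24
107 hosts -> /25 (126 usable): 192.168.245.0/25
Allocation: 192.168.244.0/24 (138 hosts, 254 usable); 192.168.245.0/25 (107 hosts, 126 usable)


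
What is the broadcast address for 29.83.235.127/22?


Network: 29.83.232.0/22
Host bits = 10
Set all host bits to 1:
Broadcast: 29.83.235.255


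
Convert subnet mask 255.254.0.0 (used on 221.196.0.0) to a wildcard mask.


Subnet mask: 255.254.0.0
Wildcard = 255.255.255.255 - subnet mask
255 - 255 = 0
255 - 254 = 1
255 - 0 = 255
255 - 0 = 255
Wildcard: 0.1.255.255


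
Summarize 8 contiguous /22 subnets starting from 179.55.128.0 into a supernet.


Original prefix: /22
Number of subnets: 8 = 2^3
New prefix = 22 - 3 = 19
Supernet: 179.55.128.0/19


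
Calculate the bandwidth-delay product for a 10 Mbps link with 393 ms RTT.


BDP = bandwidth * RTT
= 10 Mbps * 393 ms
= 10 * 1e6 * 393 / 1000 bits
= 3930000 bits
= 491250 bytes
= 479.7363 KB
BDP = 3930000 bits (491250 bytes)


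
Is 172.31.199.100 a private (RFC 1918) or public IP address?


RFC 1918 private ranges:
  10.0.0.0/8 (10.0.0.0 - 10.255.255.255)
  172.16.0.0/12 (172.16.0.0 - 172.31.255.255)
  192.168.0.0/16 (192.168.0.0 - 192.168.255.255)
Private (in 172.16.0.0/12)


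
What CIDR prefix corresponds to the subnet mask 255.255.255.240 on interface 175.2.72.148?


Binary: 11111111.11111111.11111111.11110000
Count leading 1s
Prefix: /28


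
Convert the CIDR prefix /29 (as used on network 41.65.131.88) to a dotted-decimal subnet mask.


/29 means 29 network bits, 3 host bits
Binary: 11111111111111111111111111111000
Mask: 255.255.255.248


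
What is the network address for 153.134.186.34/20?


IP:   10011001.10000110.10111010.00100010
Mask: 11111111.11111111.11110000.00000000
AND operation:
Net:  10011001.10000110.10110000.00000000
Network: 153.134.176.0/20


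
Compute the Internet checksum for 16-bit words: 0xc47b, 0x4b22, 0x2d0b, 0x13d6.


Sum all words (with carry folding):
+ 0xc47b = 0xc47b
+ 0x4b22 = 0x0f9e
+ 0x2d0b = 0x3ca9
+ 0x13d6 = 0x507f
One's complement: ~0x507f
Checksum = 0xaf80


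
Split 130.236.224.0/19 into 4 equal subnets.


New prefix = 19 + 2 = 21
Each subnet has 2048 addresses
  130.236.224.0/21
  130.236.232.0/21
  130.236.240.0/21
  130.236.248.0/21
Subnets: 130.236.224.0/21, 130.236.232.0/21, 130.236.240.0/21, 130.236.248.0/21


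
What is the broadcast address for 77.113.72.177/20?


Network: 77.113.64.0/20
Host bits = 12
Set all host bits to 1:
Broadcast: 77.113.79.255


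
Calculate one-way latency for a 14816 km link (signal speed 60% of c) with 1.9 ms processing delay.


Speed = 0.6 * 3e5 km/s = 180000 km/s
Propagation delay = 14816 / 180000 = 0.0823 s = 82.3111 ms
Processing delay = 1.9 ms
Total one-way latency = 84.2111 ms


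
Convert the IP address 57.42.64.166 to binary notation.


57 = 00111001
42 = 00101010
64 = 01000000
166 = 10100110
Binary: 00111001.00101010.01000000.10100110


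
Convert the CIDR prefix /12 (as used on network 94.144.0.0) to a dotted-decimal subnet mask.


/12 means 12 network bits, 20 host bits
Binary: 11111111111100000000000000000000
Mask: 255.240.0.0


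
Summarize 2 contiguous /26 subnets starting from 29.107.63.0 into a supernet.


Original prefix: /26
Number of subnets: 2 = 2^1
New prefix = 26 - 1 = 25
Supernet: 29.107.63.0/25


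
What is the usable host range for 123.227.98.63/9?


Network: 123.128.0.0
Broadcast: 123.255.255.255
First usable = network + 1
Last usable = broadcast - 1
Range: 123.128.0.1 to 123.255.255.254


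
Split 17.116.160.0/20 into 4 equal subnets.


New prefix = 20 + 2 = 22
Each subnet has 1024 addresses
  17.116.160.0/22
  17.116.164.0/22
  17.116.168.0/22
  17.116.172.0/22
Subnets: 17.116.160.0/22, 17.116.164.0/22, 17.116.168.0/22, 17.116.172.0/22


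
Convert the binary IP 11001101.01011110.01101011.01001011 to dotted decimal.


11001101 = 205
01011110 = 94
01101011 = 107
01001011 = 75
IP: 205.94.107.75


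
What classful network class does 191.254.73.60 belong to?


First octet: 191
Binary: 10111111
10xxxxxx -> Class B (128-191)
Class B, default mask 255.255.0.0 (/16)


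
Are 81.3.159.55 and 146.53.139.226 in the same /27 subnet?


Mask: 255.255.255.224
81.3.159.55 AND mask = 81.3.159.32
146.53.139.226 AND mask = 146.53.139.224
No, different subnets (81.3.159.32 vs 146.53.139.224)


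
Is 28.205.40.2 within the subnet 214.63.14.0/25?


Subnet network: 214.63.14.0
Test IP AND mask: 28.205.40.0
No, 28.205.40.2 is not in 214.63.14.0/25


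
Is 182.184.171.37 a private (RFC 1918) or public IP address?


RFC 1918 private ranges:
  10.0.0.0/8 (10.0.0.0 - 10.255.255.255)
  172.16.0.0/12 (172.16.0.0 - 172.31.255.255)
  192.168.0.0/16 (192.168.0.0 - 192.168.255.255)
Public (not in any RFC 1918 range)


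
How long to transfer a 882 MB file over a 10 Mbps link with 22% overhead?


Effective throughput = 10 * (1 - 22/100) = 7.8 Mbps
File size in Mb = 882 * 8 = 7056 Mb
Time = 7056 / 7.8
Time = 904.6154 seconds


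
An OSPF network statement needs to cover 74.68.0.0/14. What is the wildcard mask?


Subnet mask: 255.252.0.0
Wildcard = 255.255.255.255 - subnet mask
255 - 255 = 0
255 - 252 = 3
255 - 0 = 255
255 - 0 = 255
Wildcard: 0.3.255.255


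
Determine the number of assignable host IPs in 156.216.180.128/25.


Host bits = 32 - 25 = 7
Total addresses = 2^7 = 128
Usable = total - 2 (network and broadcast)
Usable hosts: 126


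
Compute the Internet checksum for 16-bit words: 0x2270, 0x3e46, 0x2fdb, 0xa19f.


Sum all words (with carry folding):
+ 0x2270 = 0x2270
+ 0x3e46 = 0x60b6
+ 0x2fdb = 0x9091
+ 0xa19f = 0x3231
One's complement: ~0x3231
Checksum = 0xcdce


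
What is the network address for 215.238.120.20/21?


IP:   11010111.11101110.01111000.00010100
Mask: 11111111.11111111.11111000.00000000
AND operation:
Net:  11010111.11101110.01111000.00000000
Network: 215.238.120.0/21


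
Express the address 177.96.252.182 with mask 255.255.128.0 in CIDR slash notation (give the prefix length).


Binary: 11111111.11111111.10000000.00000000
Count leading 1s
Prefix: /17


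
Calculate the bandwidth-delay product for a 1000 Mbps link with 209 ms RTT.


BDP = bandwidth * RTT
= 1000 Mbps * 209 ms
= 1000 * 1e6 * 209 / 1000 bits
= 209000000 bits
= 26125000 bytes
= 25512.6953 KB
BDP = 209000000 bits (26125000 bytes)


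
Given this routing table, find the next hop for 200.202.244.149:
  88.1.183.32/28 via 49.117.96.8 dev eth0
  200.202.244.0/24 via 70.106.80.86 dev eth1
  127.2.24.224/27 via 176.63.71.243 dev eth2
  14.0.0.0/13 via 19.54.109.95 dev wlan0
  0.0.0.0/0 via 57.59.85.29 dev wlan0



Longest prefix match for 200.202.244.149:
  /28 88.1.183.32: no
  /24 200.202.244.0: MATCH
  /27 127.2.24.224: no
  /13 14.0.0.0: no
  /0 0.0.0.0: MATCH
Selected: next-hop 70.106.80.86 via eth1 (matched /24)


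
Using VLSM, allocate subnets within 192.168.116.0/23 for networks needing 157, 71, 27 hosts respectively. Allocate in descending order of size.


157 hosts -> /24 (254 usable): 192.168.116.0/24
71 hosts -> /25 (126 usable): 192.168.117.0/25
27 hosts -> /27 (30 usable): 192.168.117.128/27
Allocation: 192.168.116.0/24 (157 hosts, 254 usable); 192.168.117.0/25 (71 hosts, 126 usable); 192.168.117.128/27 (27 hosts, 30 usable)


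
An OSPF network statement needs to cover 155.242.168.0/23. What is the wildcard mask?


Subnet mask: 255.255.254.0
Wildcard = 255.255.255.255 - subnet mask
255 - 255 = 0
255 - 255 = 0
255 - 254 = 1
255 - 0 = 255
Wildcard: 0.0.1.255


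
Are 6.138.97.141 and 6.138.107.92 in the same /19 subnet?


Mask: 255.255.224.0
6.138.97.141 AND mask = 6.138.96.0
6.138.107.92 AND mask = 6.138.96.0
Yes, same subnet (6.138.96.0)


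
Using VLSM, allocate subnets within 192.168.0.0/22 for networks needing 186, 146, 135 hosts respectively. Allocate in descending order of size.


186 hosts -> /24 (254 usable): 192.168.0.0/24
146 hosts -> /24 (254 usable): 192.168.1.0/24
135 hosts -> /24 (254 usable): 192.168.2.0/24
Allocation: 192.168.0.0/24 (186 hosts, 254 usable); 192.168.1.0/24 (146 hosts, 254 usable); 192.168.2.0/24 (135 hosts, 254 usable)


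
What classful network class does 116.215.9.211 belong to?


First octet: 116
Binary: 01110100
0xxxxxxx -> Class A (1-126)
Class A, default mask 255.0.0.0 (/8)


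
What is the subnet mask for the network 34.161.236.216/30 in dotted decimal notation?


/30 means 30 network bits, 2 host bits
Binary: 11111111111111111111111111111100
Mask: 255.255.255.252


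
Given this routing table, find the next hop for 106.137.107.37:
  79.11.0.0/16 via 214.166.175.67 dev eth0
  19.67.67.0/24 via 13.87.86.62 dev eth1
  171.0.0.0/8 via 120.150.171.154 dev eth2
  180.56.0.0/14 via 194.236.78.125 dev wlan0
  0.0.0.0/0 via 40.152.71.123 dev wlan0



Longest prefix match for 106.137.107.37:
  /16 79.11.0.0: no
  /24 19.67.67.0: no
  /8 171.0.0.0: no
  /14 180.56.0.0: no
  /0 0.0.0.0: MATCH
Selected: next-hop 40.152.71.123 via wlan0 (matched /0)


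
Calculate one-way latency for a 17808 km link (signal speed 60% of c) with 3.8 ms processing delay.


Speed = 0.6 * 3e5 km/s = 180000 km/s
Propagation delay = 17808 / 180000 = 0.0989 s = 98.9333 ms
Processing delay = 3.8 ms
Total one-way latency = 102.7333 ms


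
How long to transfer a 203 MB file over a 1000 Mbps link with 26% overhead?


Effective throughput = 1000 * (1 - 26/100) = 740 Mbps
File size in Mb = 203 * 8 = 1624 Mb
Time = 1624 / 740
Time = 2.1946 seconds


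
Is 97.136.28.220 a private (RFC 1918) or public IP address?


RFC 1918 private ranges:
  10.0.0.0/8 (10.0.0.0 - 10.255.255.255)
  172.16.0.0/12 (172.16.0.0 - 172.31.255.255)
  192.168.0.0/16 (192.168.0.0 - 192.168.255.255)
Public (not in any RFC 1918 range)


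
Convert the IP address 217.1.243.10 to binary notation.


217 = 11011001
1 = 00000001
243 = 11110011
10 = 00001010
Binary: 11011001.00000001.11110011.00001010


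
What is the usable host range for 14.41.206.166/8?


Network: 14.0.0.0
Broadcast: 14.255.255.255
First usable = network + 1
Last usable = broadcast - 1
Range: 14.0.0.1 to 14.255.255.254


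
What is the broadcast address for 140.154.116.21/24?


Network: 140.154.116.0/24
Host bits = 8
Set all host bits to 1:
Broadcast: 140.154.116.255


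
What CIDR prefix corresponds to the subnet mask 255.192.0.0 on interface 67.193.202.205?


Binary: 11111111.11000000.00000000.00000000
Count leading 1s
Prefix: /10


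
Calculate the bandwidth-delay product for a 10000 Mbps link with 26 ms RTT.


BDP = bandwidth * RTT
= 10000 Mbps * 26 ms
= 10000 * 1e6 * 26 / 1000 bits
= 260000000 bits
= 32500000 bytes
= 31738.2812 KB
BDP = 260000000 bits (32500000 bytes)


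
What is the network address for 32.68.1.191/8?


IP:   00100000.01000100.00000001.10111111
Mask: 11111111.00000000.00000000.00000000
AND operation:
Net:  00100000.00000000.00000000.00000000
Network: 32.0.0.0/8


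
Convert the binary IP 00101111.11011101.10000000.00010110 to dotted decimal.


00101111 = 47
11011101 = 221
10000000 = 128
00010110 = 22
IP: 47.221.128.22


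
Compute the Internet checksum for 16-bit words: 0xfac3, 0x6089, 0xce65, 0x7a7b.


Sum all words (with carry folding):
+ 0xfac3 = 0xfac3
+ 0x6089 = 0x5b4d
+ 0xce65 = 0x29b3
+ 0x7a7b = 0xa42e
One's complement: ~0xa42e
Checksum = 0x5bd1


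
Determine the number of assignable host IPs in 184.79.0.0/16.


Host bits = 32 - 16 = 16
Total addresses = 2^16 = 65536
Usable = total - 2 (network and broadcast)
Usable hosts: 65534


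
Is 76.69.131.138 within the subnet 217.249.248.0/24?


Subnet network: 217.249.248.0
Test IP AND mask: 76.69.131.0
No, 76.69.131.138 is not in 217.249.248.0/24


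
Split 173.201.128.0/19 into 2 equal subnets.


New prefix = 19 + 1 = 20
Each subnet has 4096 addresses
  173.201.128.0/20
  173.201.144.0/20
Subnets: 173.201.128.0/20, 173.201.144.0/20


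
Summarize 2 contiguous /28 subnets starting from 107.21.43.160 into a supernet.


Original prefix: /28
Number of subnets: 2 = 2^1
New prefix = 28 - 1 = 27
Supernet: 107.21.43.160/27


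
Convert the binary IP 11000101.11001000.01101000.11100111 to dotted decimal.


11000101 = 197
11001000 = 200
01101000 = 104
11100111 = 231
IP: 197.200.104.231


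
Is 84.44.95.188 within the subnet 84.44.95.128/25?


Subnet network: 84.44.95.128
Test IP AND mask: 84.44.95.128
Yes, 84.44.95.188 is in 84.44.95.128/25


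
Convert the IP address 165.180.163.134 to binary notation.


165 = 10100101
180 = 10110100
163 = 10100011
134 = 10000110
Binary: 10100101.10110100.10100011.10000110


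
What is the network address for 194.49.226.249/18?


IP:   11000010.00110001.11100010.11111001
Mask: 11111111.11111111.11000000.00000000
AND operation:
Net:  11000010.00110001.11000000.00000000
Network: 194.49.192.0/18


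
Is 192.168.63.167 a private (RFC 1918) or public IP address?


RFC 1918 private ranges:
  10.0.0.0/8 (10.0.0.0 - 10.255.255.255)
  172.16.0.0/12 (172.16.0.0 - 172.31.255.255)
  192.168.0.0/16 (192.168.0.0 - 192.168.255.255)
Private (in 192.168.0.0/16)


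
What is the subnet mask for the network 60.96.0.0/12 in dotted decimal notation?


/12 means 12 network bits, 20 host bits
Binary: 11111111111100000000000000000000
Mask: 255.240.0.0


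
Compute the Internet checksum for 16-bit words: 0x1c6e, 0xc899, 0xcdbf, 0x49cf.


Sum all words (with carry folding):
+ 0x1c6e = 0x1c6e
+ 0xc899 = 0xe507
+ 0xcdbf = 0xb2c7
+ 0x49cf = 0xfc96
One's complement: ~0xfc96
Checksum = 0x0369


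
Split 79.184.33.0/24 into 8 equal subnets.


New prefix = 24 + 3 = 27
Each subnet has 32 addresses
  79.184.33.0/27
  79.184.33.32/27
  79.184.33.64/27
  79.184.33.96/27
  79.184.33.128/27
  79.184.33.160/27
  79.184.33.192/27
  79.184.33.224/27
Subnets: 79.184.33.0/27, 79.184.33.32/27, 79.184.33.64/27, 79.184.33.96/27, 79.184.33.128/27, 79.184.33.160/27, 79.184.33.192/27, 79.184.33.224/27


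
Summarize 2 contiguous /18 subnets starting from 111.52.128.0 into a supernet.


Original prefix: /18
Number of subnets: 2 = 2^1
New prefix = 18 - 1 = 17
Supernet: 111.52.128.0/17


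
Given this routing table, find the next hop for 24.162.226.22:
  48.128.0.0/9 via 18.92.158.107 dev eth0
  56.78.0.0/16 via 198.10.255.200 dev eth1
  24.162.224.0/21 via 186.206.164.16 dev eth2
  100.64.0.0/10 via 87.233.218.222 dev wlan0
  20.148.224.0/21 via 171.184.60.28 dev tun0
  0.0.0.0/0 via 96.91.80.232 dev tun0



Longest prefix match for 24.162.226.22:
  /9 48.128.0.0: no
  /16 56.78.0.0: no
  /21 24.162.224.0: MATCH
  /10 100.64.0.0: no
  /21 20.148.224.0: no
  /0 0.0.0.0: MATCH
Selected: next-hop 186.206.164.16 via eth2 (matched /21)


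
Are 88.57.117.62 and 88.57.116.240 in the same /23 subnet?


Mask: 255.255.254.0
88.57.117.62 AND mask = 88.57.116.0
88.57.116.240 AND mask = 88.57.116.0
Yes, same subnet (88.57.116.0)


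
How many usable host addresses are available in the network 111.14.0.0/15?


Host bits = 32 - 15 = 17
Total addresses = 2^17 = 131072
Usable = total - 2 (network and broadcast)
Usable hosts: 131070


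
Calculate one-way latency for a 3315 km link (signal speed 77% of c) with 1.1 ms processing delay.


Speed = 0.77 * 3e5 km/s = 231000 km/s
Propagation delay = 3315 / 231000 = 0.0144 s = 14.3506 ms
Processing delay = 1.1 ms
Total one-way latency = 15.4506 ms


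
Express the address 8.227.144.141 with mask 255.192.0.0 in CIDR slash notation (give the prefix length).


Binary: 11111111.11000000.00000000.00000000
Count leading 1s
Prefix: /10


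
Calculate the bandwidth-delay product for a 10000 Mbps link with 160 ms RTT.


BDP = bandwidth * RTT
= 10000 Mbps * 160 ms
= 10000 * 1e6 * 160 / 1000 bits
= 1600000000 bits
= 200000000 bytes
= 195312.5 KB
BDP = 1600000000 bits (200000000 bytes)


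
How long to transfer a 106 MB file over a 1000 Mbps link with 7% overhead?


Effective throughput = 1000 * (1 - 7/100) = 930.0 Mbps
File size in Mb = 106 * 8 = 848 Mb
Time = 848 / 930.0
Time = 0.9118 seconds


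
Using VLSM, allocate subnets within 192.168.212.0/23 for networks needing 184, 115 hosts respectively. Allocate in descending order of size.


184 hosts -> /24 (254 usable): 192.168.212.0/24
115 hosts -> /25 (126 usable): 192.168.213.0/25
Allocation: 192.168.212.0/24 (184 hosts, 254 usable); 192.168.213.0/25 (115 hosts, 126 usable)


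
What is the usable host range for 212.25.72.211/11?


Network: 212.0.0.0
Broadcast: 212.31.255.255
First usable = network + 1
Last usable = broadcast - 1
Range: 212.0.0.1 to 212.31.255.254


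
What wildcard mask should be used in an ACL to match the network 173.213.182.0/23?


Subnet mask: 255.255.254.0
Wildcard = 255.255.255.255 - subnet mask
255 - 255 = 0
255 - 255 = 0
255 - 254 = 1
255 - 0 = 255
Wildcard: 0.0.1.255


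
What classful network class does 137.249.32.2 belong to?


First octet: 137
Binary: 10001001
10xxxxxx -> Class B (128-191)
Class B, default mask 255.255.0.0 (/16)


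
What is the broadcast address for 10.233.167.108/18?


Network: 10.233.128.0/18
Host bits = 14
Set all host bits to 1:
Broadcast: 10.233.191.255


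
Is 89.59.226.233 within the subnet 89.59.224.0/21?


Subnet network: 89.59.224.0
Test IP AND mask: 89.59.224.0
Yes, 89.59.226.233 is in 89.59.224.0/21


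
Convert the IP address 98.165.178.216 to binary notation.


98 = 01100010
165 = 10100101
178 = 10110010
216 = 11011000
Binary: 01100010.10100101.10110010.11011000


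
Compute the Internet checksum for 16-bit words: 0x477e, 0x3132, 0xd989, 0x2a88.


Sum all words (with carry folding):
+ 0x477e = 0x477e
+ 0x3132 = 0x78b0
+ 0xd989 = 0x523a
+ 0x2a88 = 0x7cc2
One's complement: ~0x7cc2
Checksum = 0x833d


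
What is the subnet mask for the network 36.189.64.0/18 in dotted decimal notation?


/18 means 18 network bits, 14 host bits
Binary: 11111111111111111100000000000000
Mask: 255.255.192.0


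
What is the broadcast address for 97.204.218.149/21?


Network: 97.204.216.0/21
Host bits = 11
Set all host bits to 1:
Broadcast: 97.204.223.255


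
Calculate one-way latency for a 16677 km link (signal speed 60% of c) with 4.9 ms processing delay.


Speed = 0.6 * 3e5 km/s = 180000 km/s
Propagation delay = 16677 / 180000 = 0.0926 s = 92.65 ms
Processing delay = 4.9 ms
Total one-way latency = 97.55 ms


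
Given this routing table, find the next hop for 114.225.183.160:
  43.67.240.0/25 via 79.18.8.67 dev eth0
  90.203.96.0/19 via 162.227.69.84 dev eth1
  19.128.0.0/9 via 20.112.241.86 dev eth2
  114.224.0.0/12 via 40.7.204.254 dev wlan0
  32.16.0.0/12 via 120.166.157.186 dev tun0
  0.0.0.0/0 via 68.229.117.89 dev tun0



Longest prefix match for 114.225.183.160:
  /25 43.67.240.0: no
  /19 90.203.96.0: no
  /9 19.128.0.0: no
  /12 114.224.0.0: MATCH
  /12 32.16.0.0: no
  /0 0.0.0.0: MATCH
Selected: next-hop 40.7.204.254 via wlan0 (matched /12)


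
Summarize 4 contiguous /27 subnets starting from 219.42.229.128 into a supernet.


Original prefix: /27
Number of subnets: 4 = 2^2
New prefix = 27 - 2 = 25
Supernet: 219.42.229.128/25


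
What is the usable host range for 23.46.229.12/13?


Network: 23.40.0.0
Broadcast: 23.47.255.255
First usable = network + 1
Last usable = broadcast - 1
Range: 23.40.0.1 to 23.47.255.254


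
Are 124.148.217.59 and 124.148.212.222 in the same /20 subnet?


Mask: 255.255.240.0
124.148.217.59 AND mask = 124.148.208.0
124.148.212.222 AND mask = 124.148.208.0
Yes, same subnet (124.148.208.0)


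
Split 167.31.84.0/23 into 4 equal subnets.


New prefix = 23 + 2 = 25
Each subnet has 128 addresses
  167.31.84.0/25
  167.31.84.128/25
  167.31.85.0/25
  167.31.85.128/25
Subnets: 167.31.84.0/25, 167.31.84.128/25, 167.31.85.0/25, 167.31.85.128/25


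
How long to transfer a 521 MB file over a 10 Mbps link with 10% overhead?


Effective throughput = 10 * (1 - 10/100) = 9 Mbps
File size in Mb = 521 * 8 = 4168 Mb
Time = 4168 / 9
Time = 463.1111 seconds


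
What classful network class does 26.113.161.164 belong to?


First octet: 26
Binary: 00011010
0xxxxxxx -> Class A (1-126)
Class A, default mask 255.0.0.0 (/8)


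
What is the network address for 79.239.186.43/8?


IP:   01001111.11101111.10111010.00101011
Mask: 11111111.00000000.00000000.00000000
AND operation:
Net:  01001111.00000000.00000000.00000000
Network: 79.0.0.0/8


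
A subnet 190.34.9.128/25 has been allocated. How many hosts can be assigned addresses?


Host bits = 32 - 25 = 7
Total addresses = 2^7 = 128
Usable = total - 2 (network and broadcast)
Usable hosts: 126


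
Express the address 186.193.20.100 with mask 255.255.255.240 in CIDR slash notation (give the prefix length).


Binary: 11111111.11111111.11111111.11110000
Count leading 1s
Prefix: /28


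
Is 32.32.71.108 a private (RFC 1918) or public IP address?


RFC 1918 private ranges:
  10.0.0.0/8 (10.0.0.0 - 10.255.255.255)
  172.16.0.0/12 (172.16.0.0 - 172.31.255.255)
  192.168.0.0/16 (192.168.0.0 - 192.168.255.255)
Public (not in any RFC 1918 range)


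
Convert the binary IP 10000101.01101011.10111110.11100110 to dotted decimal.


10000101 = 133
01101011 = 107
10111110 = 190
11100110 = 230
IP: 133.107.190.230


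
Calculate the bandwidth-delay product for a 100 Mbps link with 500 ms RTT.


BDP = bandwidth * RTT
= 100 Mbps * 500 ms
= 100 * 1e6 * 500 / 1000 bits
= 50000000 bits
= 6250000 bytes
= 6103.5156 KB
BDP = 50000000 bits (6250000 bytes)


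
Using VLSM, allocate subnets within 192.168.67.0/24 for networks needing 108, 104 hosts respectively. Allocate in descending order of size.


108 hosts -> /25 (126 usable): 192.168.67.0/25
104 hosts -> /25 (126 usable): 192.168.67.128/25
Allocation: 192.168.67.0/25 (108 hosts, 126 usable); 192.168.67.128/25 (104 hosts, 126 usable)


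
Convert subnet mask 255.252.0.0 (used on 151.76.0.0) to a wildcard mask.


Subnet mask: 255.252.0.0
Wildcard = 255.255.255.255 - subnet mask
255 - 255 = 0
255 - 252 = 3
255 - 0 = 255
255 - 0 = 255
Wildcard: 0.3.255.255


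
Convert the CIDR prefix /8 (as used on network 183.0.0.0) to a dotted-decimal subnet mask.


/8 means 8 network bits, 24 host bits
Binary: 11111111000000000000000000000000
Mask: 255.0.0.0


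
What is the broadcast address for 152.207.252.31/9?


Network: 152.128.0.0/9
Host bits = 23
Set all host bits to 1:
Broadcast: 152.255.255.255


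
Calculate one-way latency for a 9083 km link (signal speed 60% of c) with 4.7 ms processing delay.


Speed = 0.6 * 3e5 km/s = 180000 km/s
Propagation delay = 9083 / 180000 = 0.0505 s = 50.4611 ms
Processing delay = 4.7 ms
Total one-way latency = 55.1611 ms


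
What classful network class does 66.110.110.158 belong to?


First octet: 66
Binary: 01000010
0xxxxxxx -> Class A (1-126)
Class A, default mask 255.0.0.0 (/8)


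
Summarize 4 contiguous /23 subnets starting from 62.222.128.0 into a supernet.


Original prefix: /23
Number of subnets: 4 = 2^2
New prefix = 23 - 2 = 21
Supernet: 62.222.128.0/21


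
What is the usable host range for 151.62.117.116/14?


Network: 151.60.0.0
Broadcast: 151.63.255.255
First usable = network + 1
Last usable = broadcast - 1
Range: 151.60.0.1 to 151.63.255.254


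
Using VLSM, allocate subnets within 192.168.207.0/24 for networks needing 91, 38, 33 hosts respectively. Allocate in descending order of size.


91 hosts -> /25 (126 usable): 192.168.207.0/25
38 hosts -> /26 (62 usable): 192.168.207.128/26
33 hosts -> /26 (62 usable): 192.168.207.192/26
Allocation: 192.168.207.0/25 (91 hosts, 126 usable); 192.168.207.128/26 (38 hosts, 62 usable); 192.168.207.192/26 (33 hosts, 62 usable)


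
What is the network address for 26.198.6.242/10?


IP:   00011010.11000110.00000110.11110010
Mask: 11111111.11000000.00000000.00000000
AND operation:
Net:  00011010.11000000.00000000.00000000
Network: 26.192.0.0/10


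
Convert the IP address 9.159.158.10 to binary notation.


9 = 00001001
159 = 10011111
158 = 10011110
10 = 00001010
Binary: 00001001.10011111.10011110.00001010


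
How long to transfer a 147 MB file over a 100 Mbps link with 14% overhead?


Effective throughput = 100 * (1 - 14/100) = 86 Mbps
File size in Mb = 147 * 8 = 1176 Mb
Time = 1176 / 86
Time = 13.6744 seconds


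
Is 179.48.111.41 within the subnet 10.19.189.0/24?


Subnet network: 10.19.189.0
Test IP AND mask: 179.48.111.0
No, 179.48.111.41 is not in 10.19.189.0/24


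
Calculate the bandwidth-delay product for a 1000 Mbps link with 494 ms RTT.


BDP = bandwidth * RTT
= 1000 Mbps * 494 ms
= 1000 * 1e6 * 494 / 1000 bits
= 494000000 bits
= 61750000 bytes
= 60302.7344 KB
BDP = 494000000 bits (61750000 bytes)


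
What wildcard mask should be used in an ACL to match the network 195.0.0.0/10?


Subnet mask: 255.192.0.0
Wildcard = 255.255.255.255 - subnet mask
255 - 255 = 0
255 - 192 = 63
255 - 0 = 255
255 - 0 = 255
Wildcard: 0.63.255.255


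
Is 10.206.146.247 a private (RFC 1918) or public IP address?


RFC 1918 private ranges:
  10.0.0.0/8 (10.0.0.0 - 10.255.255.255)
  172.16.0.0/12 (172.16.0.0 - 172.31.255.255)
  192.168.0.0/16 (192.168.0.0 - 192.168.255.255)
Private (in 10.0.0.0/8)


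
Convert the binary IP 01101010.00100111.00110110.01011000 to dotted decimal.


01101010 = 106
00100111 = 39
00110110 = 54
01011000 = 88
IP: 106.39.54.88


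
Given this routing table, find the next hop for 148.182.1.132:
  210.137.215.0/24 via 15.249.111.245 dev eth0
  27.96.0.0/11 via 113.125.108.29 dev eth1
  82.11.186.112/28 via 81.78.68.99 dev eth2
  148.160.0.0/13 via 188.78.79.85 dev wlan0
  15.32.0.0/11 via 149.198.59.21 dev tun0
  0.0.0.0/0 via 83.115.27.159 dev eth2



Longest prefix match for 148.182.1.132:
  /24 210.137.215.0: no
  /11 27.96.0.0: no
  /28 82.11.186.112: no
  /13 148.160.0.0: no
  /11 15.32.0.0: no
  /0 0.0.0.0: MATCH
Selected: next-hop 83.115.27.159 via eth2 (matched /0)


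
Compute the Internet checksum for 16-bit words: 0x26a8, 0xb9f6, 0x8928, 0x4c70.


Sum all words (with carry folding):
+ 0x26a8 = 0x26a8
+ 0xb9f6 = 0xe09e
+ 0x8928 = 0x69c7
+ 0x4c70 = 0xb637
One's complement: ~0xb637
Checksum = 0x49c8


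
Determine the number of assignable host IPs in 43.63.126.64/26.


Host bits = 32 - 26 = 6
Total addresses = 2^6 = 64
Usable = total - 2 (network and broadcast)
Usable hosts: 62


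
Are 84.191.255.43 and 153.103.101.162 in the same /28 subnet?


Mask: 255.255.255.240
84.191.255.43 AND mask = 84.191.255.32
153.103.101.162 AND mask = 153.103.101.160
No, different subnets (84.191.255.32 vs 153.103.101.160)


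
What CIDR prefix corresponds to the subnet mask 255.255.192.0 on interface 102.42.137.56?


Binary: 11111111.11111111.11000000.00000000
Count leading 1s
Prefix: /18
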